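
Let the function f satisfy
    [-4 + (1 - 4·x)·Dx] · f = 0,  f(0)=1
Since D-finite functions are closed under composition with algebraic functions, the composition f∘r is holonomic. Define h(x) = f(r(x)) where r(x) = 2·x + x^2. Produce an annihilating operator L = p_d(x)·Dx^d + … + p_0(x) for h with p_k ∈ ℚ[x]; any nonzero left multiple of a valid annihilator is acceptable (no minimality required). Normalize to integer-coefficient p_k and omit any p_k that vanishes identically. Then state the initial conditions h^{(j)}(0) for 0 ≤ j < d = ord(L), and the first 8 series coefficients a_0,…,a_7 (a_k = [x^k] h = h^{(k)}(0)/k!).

f: a_k = 1, 4, 16, 64, 256, 1024, 4096, 16384, …
Substitute x→r, Dx→(1/r')Dx; clear ⇒ L₀.
L = (8 + 8·x) + (-1 + 8·x + 4·x^2)·Dx  (order 1).
h: a_k = 1, 8, 68, 576, 4880, 41344, 350272, 2967552, …
ICs: h(0) = 1.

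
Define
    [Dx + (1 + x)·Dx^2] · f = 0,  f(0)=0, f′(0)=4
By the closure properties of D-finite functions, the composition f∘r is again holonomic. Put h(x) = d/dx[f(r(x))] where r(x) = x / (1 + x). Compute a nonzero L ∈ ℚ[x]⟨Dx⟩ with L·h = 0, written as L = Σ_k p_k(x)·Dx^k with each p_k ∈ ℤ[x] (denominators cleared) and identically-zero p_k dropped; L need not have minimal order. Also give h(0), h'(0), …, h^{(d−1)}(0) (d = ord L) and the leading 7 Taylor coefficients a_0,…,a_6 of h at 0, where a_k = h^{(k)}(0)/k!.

f: a_k = 0, 4, -2, 4/3, -1, 4/5, -2/3, …
f∘r: x↦r, Dx↦Dx/r' in L_f ⇒ L₀.
h=h₀': d/dx-closure on L₀ ⇒ L.
L = (3 + 4·x) + (1 + 3·x + 2·x^2)·Dx  (order 1).
h: a_k = 4, -12, 28, -60, 124, -252, 508, …
ICs: h(0) = 4.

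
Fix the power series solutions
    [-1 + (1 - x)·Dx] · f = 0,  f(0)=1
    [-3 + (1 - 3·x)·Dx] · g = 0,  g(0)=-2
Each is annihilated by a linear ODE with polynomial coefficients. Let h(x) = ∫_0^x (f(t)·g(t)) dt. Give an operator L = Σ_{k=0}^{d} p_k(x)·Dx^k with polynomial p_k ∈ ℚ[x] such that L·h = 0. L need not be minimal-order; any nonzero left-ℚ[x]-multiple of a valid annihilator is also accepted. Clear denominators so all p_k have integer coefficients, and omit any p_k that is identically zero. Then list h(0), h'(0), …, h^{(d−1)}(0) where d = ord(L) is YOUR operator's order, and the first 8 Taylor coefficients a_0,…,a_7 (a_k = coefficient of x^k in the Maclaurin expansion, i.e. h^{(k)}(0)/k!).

L = (-4 + 6·x)·Dx + (1 - 4·x + 3·x^2)·Dx^2  (order 2).
h: a_k = 0, -2, -4, -26/3, -20, -242/5, -364/3, -2186/7, …
ICs: h(0) = 0, h′(0) = -2.

f: a_k = 1, 1, 1, 1, 1, 1, 1, 1, …
g: a_k = -2, -6, -18, -54, -162, -486, -1458, -4374, …
Sym-product of L_f,L_g gives L₀ (≤ ord 1).
h=∫₀ˣh₀: take L = L₀·Dx.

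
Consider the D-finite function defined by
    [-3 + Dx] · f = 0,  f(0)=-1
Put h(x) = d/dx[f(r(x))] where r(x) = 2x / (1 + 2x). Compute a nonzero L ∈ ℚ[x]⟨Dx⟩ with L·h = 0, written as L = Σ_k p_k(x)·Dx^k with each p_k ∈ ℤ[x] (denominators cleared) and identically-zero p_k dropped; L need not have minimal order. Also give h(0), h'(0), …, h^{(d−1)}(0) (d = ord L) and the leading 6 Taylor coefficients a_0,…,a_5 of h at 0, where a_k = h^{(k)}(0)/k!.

f: a_k = -1, -3, -9/2, -9/2, -27/8, -81/40, …
L₀ from L_f via x↦r, Dx↦r'^{-1}Dx.
h₀' ⇒ L via d/dx closure of L₀.
L = (2 - 8·x) + (-1 - 4·x - 4·x^2)·Dx  (order 1).
h: a_k = -6, -12, 36, -24, -84, 1656/5, …
ICs: h(0) = -6.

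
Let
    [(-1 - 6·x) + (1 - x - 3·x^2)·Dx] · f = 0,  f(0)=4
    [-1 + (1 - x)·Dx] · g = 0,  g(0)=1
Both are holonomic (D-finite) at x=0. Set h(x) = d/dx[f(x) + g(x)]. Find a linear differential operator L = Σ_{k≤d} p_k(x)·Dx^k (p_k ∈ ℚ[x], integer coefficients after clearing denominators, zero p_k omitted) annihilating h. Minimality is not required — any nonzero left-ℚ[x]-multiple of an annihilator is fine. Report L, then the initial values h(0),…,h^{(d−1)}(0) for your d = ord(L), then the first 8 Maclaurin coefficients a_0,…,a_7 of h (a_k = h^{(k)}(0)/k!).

f: a_k = 4, 4, 16, 28, 76, 160, 388, 868, …
g: a_k = 1, 1, 1, 1, 1, 1, 1, 1, …
Sum ⇒ L₀ = lclm(L_f,L_g) in ℚ(x)⟨Dx⟩.
h=h₀': d/dx-closure on L₀ ⇒ L.
L = (-6 - 72·x - 216·x^3 + 54·x^4) + (6 + 30·x - 18·x^2 + 72·x^3 - 207·x^4 + 54·x^5)·Dx + (-1 + 2·x - 7·x^2 + 18·x^3 + 12·x^4 - 33·x^5 + 9·x^6)·Dx^2  (order 2).
h: a_k = 5, 34, 87, 308, 805, 2334, 6083, 16264, …
ICs: h(0) = 5, h′(0) = 34.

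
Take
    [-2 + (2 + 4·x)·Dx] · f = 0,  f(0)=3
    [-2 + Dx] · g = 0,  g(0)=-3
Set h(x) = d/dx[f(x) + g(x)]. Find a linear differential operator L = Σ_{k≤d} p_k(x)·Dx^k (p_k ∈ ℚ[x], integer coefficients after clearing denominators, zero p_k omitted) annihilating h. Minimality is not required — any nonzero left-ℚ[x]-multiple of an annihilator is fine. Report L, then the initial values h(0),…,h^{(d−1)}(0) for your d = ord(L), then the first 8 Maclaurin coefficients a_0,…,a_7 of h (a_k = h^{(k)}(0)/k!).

f: a_k = 3, 3, -3/2, 3/2, -15/8, 21/8, -63/16, 99/16, …
g: a_k = -3, -6, -6, -4, -2, -4/5, -4/15, -8/105, …
Weyl lclm of L_f,L_g ⇒ L₀ (ord ≤ 2).
h=h₀': d/dx-closure on L₀ ⇒ L.
L = (-10 - 8·x) + (-1 - 16·x - 16·x^2)·Dx + (3 + 10·x + 8·x^2)·Dx^2  (order 2).
h: a_k = -3, -15, -15/2, -31/2, 73/8, -1009/40, 10267/240, -135391/1680, …
ICs: h(0) = -3, h′(0) = -15.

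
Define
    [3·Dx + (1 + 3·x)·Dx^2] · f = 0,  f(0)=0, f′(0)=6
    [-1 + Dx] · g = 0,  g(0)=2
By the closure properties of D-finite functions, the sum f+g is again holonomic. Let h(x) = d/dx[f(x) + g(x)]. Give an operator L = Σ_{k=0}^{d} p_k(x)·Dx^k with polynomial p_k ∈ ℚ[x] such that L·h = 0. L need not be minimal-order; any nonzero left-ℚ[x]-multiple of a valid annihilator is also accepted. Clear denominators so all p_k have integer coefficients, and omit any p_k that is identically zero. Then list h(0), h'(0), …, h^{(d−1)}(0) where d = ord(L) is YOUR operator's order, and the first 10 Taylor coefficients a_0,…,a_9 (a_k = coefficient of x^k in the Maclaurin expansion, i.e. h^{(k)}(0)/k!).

f: a_k = 0, 6, -9, 18, -81/2, 486/5, -243, 4374/7, -6561/4, 4374, …
g: a_k = 2, 2, 1, 1/3, 1/12, 1/60, 1/360, 1/2520, 1/20160, 1/181440, …
f+g: L₀ = lclm(L_f,L_g), ord ≤ 2+1.
h₀' ⇒ L via d/dx closure of L₀.
L = (-21 - 9·x) + (17 - 6·x - 9·x^2)·Dx + (4 + 15·x + 9·x^2)·Dx^2  (order 2).
h: a_k = 8, -16, 55, -485/3, 5833/12, -87479/60, 1574641/360, -33067439/2520, 793618561/20160, -21427701119/181440, …
ICs: h(0) = 8, h′(0) = -16.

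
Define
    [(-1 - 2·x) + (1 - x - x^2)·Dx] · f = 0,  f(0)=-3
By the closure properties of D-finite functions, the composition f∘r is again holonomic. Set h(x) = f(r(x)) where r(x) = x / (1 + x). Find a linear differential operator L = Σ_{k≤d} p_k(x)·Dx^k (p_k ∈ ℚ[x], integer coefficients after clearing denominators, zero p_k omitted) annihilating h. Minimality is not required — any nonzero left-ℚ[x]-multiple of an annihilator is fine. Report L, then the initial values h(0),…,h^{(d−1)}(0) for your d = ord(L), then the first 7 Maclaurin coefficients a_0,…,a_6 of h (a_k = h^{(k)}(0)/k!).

f: a_k = -3, -3, -6, -9, -15, -24, -39, …
L₀ from L_f via x↦r, Dx↦r'^{-1}Dx.
L = (1 + 3·x) + (-1 - 2·x + x^3)·Dx  (order 1).
h: a_k = -3, -3, -3, 0, -3, 3, -6, …
ICs: h(0) = -3.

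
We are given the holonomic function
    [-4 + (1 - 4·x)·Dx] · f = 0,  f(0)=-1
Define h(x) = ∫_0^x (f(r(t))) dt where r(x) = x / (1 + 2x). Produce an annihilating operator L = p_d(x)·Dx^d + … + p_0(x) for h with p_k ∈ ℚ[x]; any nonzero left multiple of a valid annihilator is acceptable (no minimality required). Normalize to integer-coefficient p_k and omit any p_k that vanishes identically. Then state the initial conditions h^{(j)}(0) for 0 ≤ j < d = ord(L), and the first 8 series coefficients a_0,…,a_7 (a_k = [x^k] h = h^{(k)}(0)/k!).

L = 4·Dx + (-1 + 4·x^2)·Dx^2  (order 2).
h: a_k = 0, -1, -2, -8/3, -4, -32/5, -32/3, -128/7, …
ICs: h(0) = 0, h′(0) = -1.

f: a_k = -1, -4, -16, -64, -256, -1024, -4096, -16384, …
h₀=f(r): pull back L_f along r ⇒ L₀.
h=∫₀ˣh₀: take L = L₀·Dx.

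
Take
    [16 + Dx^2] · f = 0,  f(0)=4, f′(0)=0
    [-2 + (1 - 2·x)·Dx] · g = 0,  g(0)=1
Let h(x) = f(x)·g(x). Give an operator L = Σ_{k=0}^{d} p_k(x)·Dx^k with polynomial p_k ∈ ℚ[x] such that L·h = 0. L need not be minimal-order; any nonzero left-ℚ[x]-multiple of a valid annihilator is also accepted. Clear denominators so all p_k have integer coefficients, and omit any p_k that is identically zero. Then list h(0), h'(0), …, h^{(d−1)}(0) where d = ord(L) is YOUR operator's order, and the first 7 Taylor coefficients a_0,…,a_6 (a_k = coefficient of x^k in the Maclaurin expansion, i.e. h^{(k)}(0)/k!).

L = (-16 + 32·x) + 4·Dx + (-1 + 2·x)·Dx^2  (order 2).
h: a_k = 4, 8, -16, -32, -64/3, -128/3, -4864/45, …
ICs: h(0) = 4, h′(0) = 8.

f: a_k = 4, 0, -32, 0, 128/3, 0, -1024/45, …
g: a_k = 1, 2, 4, 8, 16, 32, 64, …
Product ⇒ symmetric product L₀, ord ≤ 2.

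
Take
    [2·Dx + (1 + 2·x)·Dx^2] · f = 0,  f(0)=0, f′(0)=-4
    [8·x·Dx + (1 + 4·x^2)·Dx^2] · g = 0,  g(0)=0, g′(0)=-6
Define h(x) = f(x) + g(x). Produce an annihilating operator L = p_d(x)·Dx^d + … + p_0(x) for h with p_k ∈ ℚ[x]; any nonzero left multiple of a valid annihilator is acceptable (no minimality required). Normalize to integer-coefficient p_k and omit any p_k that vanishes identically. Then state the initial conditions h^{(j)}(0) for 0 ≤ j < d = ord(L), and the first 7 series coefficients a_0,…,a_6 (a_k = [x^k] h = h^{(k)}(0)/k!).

L = (-8 - 48·x + 96·x^2 + 64·x^3)·Dx + (-8 - 16·x + 192·x^3 + 128·x^4)·Dx^2 + (-1 + 2·x + 8·x^2 + 16·x^3 + 48·x^4 + 32·x^5)·Dx^3  (order 3).
h: a_k = 0, -10, 4, 8/3, 8, -32, 64/3, …
ICs: h(0) = 0, h′(0) = -10, h′′(0) = 8.

f: a_k = 0, -4, 4, -16/3, 8, -64/5, 64/3, …
g: a_k = 0, -6, 0, 8, 0, -96/5, 0, …
L₀ := lclm(L_f,L_g); ord L₀ ≤ 2+2.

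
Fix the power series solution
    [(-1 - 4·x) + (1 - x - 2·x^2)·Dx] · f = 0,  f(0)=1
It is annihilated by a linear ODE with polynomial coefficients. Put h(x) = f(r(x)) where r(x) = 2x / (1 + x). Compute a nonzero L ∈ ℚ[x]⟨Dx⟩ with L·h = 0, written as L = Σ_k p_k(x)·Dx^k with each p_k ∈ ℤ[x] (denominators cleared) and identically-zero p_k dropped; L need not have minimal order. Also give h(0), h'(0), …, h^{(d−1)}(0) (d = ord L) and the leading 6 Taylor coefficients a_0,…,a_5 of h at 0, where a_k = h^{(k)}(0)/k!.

f: a_k = 1, 1, 3, 5, 11, 21, …
f∘r: x↦r, Dx↦Dx/r' in L_f ⇒ L₀.
L = (2 + 18·x) + (-1 - x + 9·x^2 + 9·x^3)·Dx  (order 1).
h: a_k = 1, 2, 10, 18, 90, 162, …
ICs: h(0) = 1.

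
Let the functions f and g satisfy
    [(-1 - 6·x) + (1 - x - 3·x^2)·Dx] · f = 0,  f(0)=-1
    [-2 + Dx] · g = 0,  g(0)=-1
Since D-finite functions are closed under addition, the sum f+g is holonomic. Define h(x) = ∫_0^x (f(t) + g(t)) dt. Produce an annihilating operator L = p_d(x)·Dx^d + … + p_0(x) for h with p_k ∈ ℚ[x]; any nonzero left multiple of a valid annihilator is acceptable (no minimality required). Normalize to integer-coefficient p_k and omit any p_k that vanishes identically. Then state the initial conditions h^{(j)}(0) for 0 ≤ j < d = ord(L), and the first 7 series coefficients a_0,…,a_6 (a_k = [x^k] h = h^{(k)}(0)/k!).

L = (-12 - 16·x - 144·x^2 - 72·x^3)·Dx + (4 + 26·x + 74·x^2 - 24·x^3 - 36·x^4)·Dx^2 + (1 - 9·x - x^2 + 30·x^3 + 18·x^4)·Dx^3  (order 3).
h: a_k = 0, -2, -3/2, -2, -25/12, -59/15, -302/45, …
ICs: h(0) = 0, h′(0) = -2, h′′(0) = -3.

f: a_k = -1, -1, -4, -7, -19, -40, -97, …
g: a_k = -1, -2, -2, -4/3, -2/3, -4/15, -4/45, …
Sum ⇒ L₀ = lclm(L_f,L_g) in ℚ(x)⟨Dx⟩.
Integrate: L := L₀·Dx.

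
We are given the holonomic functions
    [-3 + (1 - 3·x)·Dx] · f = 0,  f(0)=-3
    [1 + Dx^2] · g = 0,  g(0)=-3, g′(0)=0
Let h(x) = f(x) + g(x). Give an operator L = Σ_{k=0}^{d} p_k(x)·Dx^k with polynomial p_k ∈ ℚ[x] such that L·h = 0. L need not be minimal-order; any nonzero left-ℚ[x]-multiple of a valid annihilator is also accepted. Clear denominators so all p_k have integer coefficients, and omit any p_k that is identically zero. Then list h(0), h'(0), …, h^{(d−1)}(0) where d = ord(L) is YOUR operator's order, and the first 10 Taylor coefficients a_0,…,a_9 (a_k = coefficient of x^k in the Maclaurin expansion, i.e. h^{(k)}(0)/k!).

f: a_k = -3, -9, -27, -81, -243, -729, -2187, -6561, -19683, -59049, …
g: a_k = -3, 0, 3/2, 0, -1/8, 0, 1/240, 0, -1/13440, 0, …
Weyl lclm of L_f,L_g ⇒ L₀ (ord ≤ 3).
L = (165 - 18·x + 27·x^2) + (-19 + 63·x - 27·x^2 + 27·x^3)·Dx + (165 - 18·x + 27·x^2)·Dx^2 + (-19 + 63·x - 27·x^2 + 27·x^3)·Dx^3  (order 3).
h: a_k = -6, -9, -51/2, -81, -1945/8, -729, -524879/240, -6561, -264539521/13440, -59049, …
ICs: h(0) = -6, h′(0) = -9, h′′(0) = -51.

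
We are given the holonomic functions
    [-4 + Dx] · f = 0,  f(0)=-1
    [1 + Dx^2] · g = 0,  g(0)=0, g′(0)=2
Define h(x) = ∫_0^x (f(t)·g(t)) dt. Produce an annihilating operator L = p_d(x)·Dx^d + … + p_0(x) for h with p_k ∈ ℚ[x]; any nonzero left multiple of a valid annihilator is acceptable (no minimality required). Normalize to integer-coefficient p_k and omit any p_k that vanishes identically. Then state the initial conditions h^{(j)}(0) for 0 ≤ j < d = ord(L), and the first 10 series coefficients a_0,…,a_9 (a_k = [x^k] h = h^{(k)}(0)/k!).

L = 17·Dx - 8·Dx^2 + Dx^3  (order 3).
h: a_k = 0, 0, -1, -8/3, -47/12, -4, -1121/360, -611/315, -20047/20160, -23/54, …
ICs: h(0) = 0, h′(0) = 0, h′′(0) = -2.

f: a_k = -1, -4, -8, -32/3, -32/3, -128/15, -256/45, -1024/315, -512/315, -2048/2835, …
g: a_k = 0, 2, 0, -1/3, 0, 1/60, 0, -1/2520, 0, 1/181440, …
Product ⇒ symmetric product L₀, ord ≤ 2.
h=∫₀ˣh₀: take L = L₀·Dx.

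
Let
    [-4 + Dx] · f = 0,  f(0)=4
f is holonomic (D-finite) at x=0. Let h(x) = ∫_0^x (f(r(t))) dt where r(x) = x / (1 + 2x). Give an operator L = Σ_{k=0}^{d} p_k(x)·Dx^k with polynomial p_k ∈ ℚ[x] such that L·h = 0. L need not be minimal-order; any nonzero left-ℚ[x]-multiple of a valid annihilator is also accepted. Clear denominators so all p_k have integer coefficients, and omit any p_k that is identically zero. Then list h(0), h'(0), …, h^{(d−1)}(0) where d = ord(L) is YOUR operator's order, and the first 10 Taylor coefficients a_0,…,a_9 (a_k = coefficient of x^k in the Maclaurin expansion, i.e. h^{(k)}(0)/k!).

f: a_k = 4, 16, 32, 128/3, 128/3, 512/15, 1024/45, 4096/315, 2048/315, 8192/2835, …
Change of var in L_f (x↦r) gives L₀.
Integrate: L := L₀·Dx.
L = -4·Dx + (1 + 4·x + 4·x^2)·Dx^2  (order 2).
h: a_k = 0, 4, 8, 0, -16/3, 128/15, -128/15, 1024/315, 640/63, -32768/945, …
ICs: h(0) = 0, h′(0) = 4.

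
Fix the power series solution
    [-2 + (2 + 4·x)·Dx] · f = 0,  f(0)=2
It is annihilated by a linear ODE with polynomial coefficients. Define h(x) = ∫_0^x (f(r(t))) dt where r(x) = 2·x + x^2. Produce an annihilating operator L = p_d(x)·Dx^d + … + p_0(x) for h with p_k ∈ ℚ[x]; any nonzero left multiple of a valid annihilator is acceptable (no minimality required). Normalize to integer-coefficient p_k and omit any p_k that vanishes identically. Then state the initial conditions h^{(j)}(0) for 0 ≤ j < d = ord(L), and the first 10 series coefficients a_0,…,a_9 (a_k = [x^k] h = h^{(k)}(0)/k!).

L = (-2 - 2·x)·Dx + (1 + 4·x + 2·x^2)·Dx^2  (order 2).
h: a_k = 0, 2, 2, -2/3, 1, -9/5, 11/3, -57/7, 77/4, -1717/36, …
ICs: h(0) = 0, h′(0) = 2.

f: a_k = 2, 2, -1, 1, -5/4, 7/4, -21/8, 33/8, -429/64, 715/64, …
f∘r: x↦r, Dx↦Dx/r' in L_f ⇒ L₀.
Integrate: L := L₀·Dx.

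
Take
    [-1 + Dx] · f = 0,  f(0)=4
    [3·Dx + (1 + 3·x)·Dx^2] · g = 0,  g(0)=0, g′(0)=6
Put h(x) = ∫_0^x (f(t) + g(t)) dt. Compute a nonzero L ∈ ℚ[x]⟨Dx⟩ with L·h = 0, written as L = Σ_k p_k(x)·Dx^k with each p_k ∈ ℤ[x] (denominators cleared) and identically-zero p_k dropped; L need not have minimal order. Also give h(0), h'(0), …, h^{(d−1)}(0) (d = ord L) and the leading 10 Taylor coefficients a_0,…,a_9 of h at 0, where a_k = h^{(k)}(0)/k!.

L = (-21 - 9·x)·Dx^2 + (17 - 6·x - 9·x^2)·Dx^3 + (4 + 15·x + 9·x^2)·Dx^4  (order 4).
h: a_k = 0, 4, 5, -7/3, 14/3, -121/15, 2917/180, -43739/1260, 787321/10080, -16533719/90720, …
ICs: h(0) = 0, h′(0) = 4, h′′(0) = 10, h′′′(0) = -14.

f: a_k = 4, 4, 2, 2/3, 1/6, 1/30, 1/180, 1/1260, 1/10080, 1/90720, …
g: a_k = 0, 6, -9, 18, -81/2, 486/5, -243, 4374/7, -6561/4, 4374, …
L₀ := lclm(L_f,L_g); ord L₀ ≤ 1+2.
h=∫₀ˣh₀: take L = L₀·Dx.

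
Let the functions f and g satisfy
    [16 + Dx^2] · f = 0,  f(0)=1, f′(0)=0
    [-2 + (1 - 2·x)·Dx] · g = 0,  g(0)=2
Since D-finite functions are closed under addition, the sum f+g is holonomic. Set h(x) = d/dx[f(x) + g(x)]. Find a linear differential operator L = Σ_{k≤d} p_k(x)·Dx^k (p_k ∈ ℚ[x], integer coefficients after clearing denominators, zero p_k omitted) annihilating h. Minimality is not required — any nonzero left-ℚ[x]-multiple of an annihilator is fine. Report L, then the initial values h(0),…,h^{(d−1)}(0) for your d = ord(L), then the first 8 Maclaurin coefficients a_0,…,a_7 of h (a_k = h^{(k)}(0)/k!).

f: a_k = 1, 0, -8, 0, 32/3, 0, -256/45, 0, …
g: a_k = 2, 4, 8, 16, 32, 64, 128, 256, …
Weyl lclm of L_f,L_g ⇒ L₀ (ord ≤ 3).
h=h₀': d/dx-closure on L₀ ⇒ L.
L = (512 - 512·x + 512·x^2) + (-80 + 288·x - 384·x^2 + 256·x^3)·Dx + (32 - 32·x + 32·x^2)·Dx^2 + (-5 + 18·x - 24·x^2 + 16·x^3)·Dx^3  (order 3).
h: a_k = 4, 0, 48, 512/3, 320, 11008/15, 1792, 1294336/315, …
ICs: h(0) = 4, h′(0) = 0, h′′(0) = 96.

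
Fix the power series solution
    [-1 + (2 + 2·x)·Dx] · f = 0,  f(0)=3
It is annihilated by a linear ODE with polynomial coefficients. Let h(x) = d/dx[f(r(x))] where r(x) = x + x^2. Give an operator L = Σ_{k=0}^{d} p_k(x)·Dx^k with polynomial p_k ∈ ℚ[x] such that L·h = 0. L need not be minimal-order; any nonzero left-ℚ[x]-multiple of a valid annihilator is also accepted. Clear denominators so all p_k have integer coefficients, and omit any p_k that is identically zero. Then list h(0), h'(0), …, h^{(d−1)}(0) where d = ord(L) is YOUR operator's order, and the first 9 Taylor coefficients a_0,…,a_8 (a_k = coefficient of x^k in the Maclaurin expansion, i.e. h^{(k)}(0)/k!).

L = 3 + (-2 - 6·x - 6·x^2 - 4·x^3)·Dx  (order 1).
h: a_k = 3/2, 9/4, -27/16, 9/32, 225/256, -513/512, 441/2048, 2601/4096, -51111/65536, …
ICs: h(0) = 3/2.

f: a_k = 3, 3/2, -3/8, 3/16, -15/128, 21/256, -63/1024, 99/2048, -1287/32768, …
Change of var in L_f (x↦r) gives L₀.
Differentiate: ansatz ord ≤ ord L₀ ⇒ L.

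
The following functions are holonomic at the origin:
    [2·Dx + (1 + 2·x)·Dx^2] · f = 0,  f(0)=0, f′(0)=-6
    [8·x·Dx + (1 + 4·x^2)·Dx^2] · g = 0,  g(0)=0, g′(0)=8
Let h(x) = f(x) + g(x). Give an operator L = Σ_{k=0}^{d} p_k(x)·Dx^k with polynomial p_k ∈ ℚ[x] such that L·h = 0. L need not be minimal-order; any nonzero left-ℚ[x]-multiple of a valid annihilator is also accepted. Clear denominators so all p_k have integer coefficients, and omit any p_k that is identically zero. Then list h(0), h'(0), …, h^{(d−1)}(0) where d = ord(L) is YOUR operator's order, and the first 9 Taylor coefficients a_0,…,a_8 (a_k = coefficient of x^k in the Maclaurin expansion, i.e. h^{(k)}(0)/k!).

L = (-8 - 48·x + 96·x^2 + 64·x^3)·Dx + (-8 - 16·x + 192·x^3 + 128·x^4)·Dx^2 + (-1 + 2·x + 8·x^2 + 16·x^3 + 48·x^4 + 32·x^5)·Dx^3  (order 3).
h: a_k = 0, 2, 6, -56/3, 12, 32/5, 32, -128, 96, …
ICs: h(0) = 0, h′(0) = 2, h′′(0) = 12.

f: a_k = 0, -6, 6, -8, 12, -96/5, 32, -384/7, 96, …
g: a_k = 0, 8, 0, -32/3, 0, 128/5, 0, -512/7, 0, …
Sum ⇒ L₀ = lclm(L_f,L_g) in ℚ(x)⟨Dx⟩.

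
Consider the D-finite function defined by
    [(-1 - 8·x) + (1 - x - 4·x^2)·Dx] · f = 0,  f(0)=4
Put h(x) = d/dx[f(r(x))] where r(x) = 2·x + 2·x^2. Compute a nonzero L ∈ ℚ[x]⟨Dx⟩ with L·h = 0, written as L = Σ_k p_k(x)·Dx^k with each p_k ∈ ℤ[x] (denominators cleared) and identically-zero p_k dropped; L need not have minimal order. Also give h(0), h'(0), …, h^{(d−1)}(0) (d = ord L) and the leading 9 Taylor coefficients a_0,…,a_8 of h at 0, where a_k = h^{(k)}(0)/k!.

f: a_k = 4, 4, 20, 36, 116, 260, 724, 1764, 4660, …
f∘r: x↦r, Dx↦Dx/r' in L_f ⇒ L₀.
h₀' ⇒ L via d/dx closure of L₀.
L = (22 + 204·x + 1260·x^2 + 4672·x^3 + 8736·x^4 + 7680·x^5 + 2560·x^6) + (-1 - 16·x + 6·x^2 + 420·x^3 + 1520·x^4 + 2400·x^5 + 1792·x^6 + 512·x^7)·Dx  (order 1).
h: a_k = 8, 176, 1344, 11200, 83040, 596160, 4161024, 28428800, 191270016, …
ICs: h(0) = 8.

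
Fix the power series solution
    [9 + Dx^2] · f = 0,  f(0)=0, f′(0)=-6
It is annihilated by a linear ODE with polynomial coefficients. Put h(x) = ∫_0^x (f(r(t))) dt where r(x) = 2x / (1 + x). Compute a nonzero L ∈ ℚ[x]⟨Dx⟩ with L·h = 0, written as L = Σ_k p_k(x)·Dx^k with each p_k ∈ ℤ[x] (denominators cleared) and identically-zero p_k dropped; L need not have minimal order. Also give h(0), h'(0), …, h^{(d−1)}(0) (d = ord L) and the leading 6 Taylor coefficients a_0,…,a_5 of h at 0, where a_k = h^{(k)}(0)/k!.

f: a_k = 0, -6, 0, 9, 0, -81/20, …
Change of var in L_f (x↦r) gives L₀.
∫: right-multiply L₀ by Dx.
L = 36·Dx + (2 + 6·x + 6·x^2 + 2·x^3)·Dx^2 + (1 + 4·x + 6·x^2 + 4·x^3 + x^4)·Dx^3  (order 3).
h: a_k = 0, 0, -6, 4, 15, -204/5, …
ICs: h(0) = 0, h′(0) = 0, h′′(0) = -12.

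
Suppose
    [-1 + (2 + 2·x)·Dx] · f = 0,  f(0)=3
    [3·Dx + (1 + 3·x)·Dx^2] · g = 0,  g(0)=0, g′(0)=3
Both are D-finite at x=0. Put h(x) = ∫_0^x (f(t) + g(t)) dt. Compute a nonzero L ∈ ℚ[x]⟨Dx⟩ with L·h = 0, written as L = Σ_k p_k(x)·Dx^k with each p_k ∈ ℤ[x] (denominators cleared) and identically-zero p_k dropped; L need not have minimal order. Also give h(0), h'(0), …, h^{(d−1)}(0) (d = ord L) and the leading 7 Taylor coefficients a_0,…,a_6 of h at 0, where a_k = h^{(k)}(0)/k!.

f: a_k = 3, 3/2, -3/8, 3/16, -15/128, 21/256, -63/1024, …
g: a_k = 0, 3, -9/2, 9, -81/4, 243/5, -243/2, …
Weyl lclm of L_f,L_g ⇒ L₀ (ord ≤ 3).
Integrate: L := L₀·Dx.
L = (27 + 9·x)·Dx^2 + (69 + 126·x + 45·x^2)·Dx^3 + (10 + 46·x + 54·x^2 + 18·x^3)·Dx^4  (order 4).
h: a_k = 0, 3, 9/4, -13/8, 147/64, -2607/640, 20771/2560, …
ICs: h(0) = 0, h′(0) = 3, h′′(0) = 9/2, h′′′(0) = -39/4.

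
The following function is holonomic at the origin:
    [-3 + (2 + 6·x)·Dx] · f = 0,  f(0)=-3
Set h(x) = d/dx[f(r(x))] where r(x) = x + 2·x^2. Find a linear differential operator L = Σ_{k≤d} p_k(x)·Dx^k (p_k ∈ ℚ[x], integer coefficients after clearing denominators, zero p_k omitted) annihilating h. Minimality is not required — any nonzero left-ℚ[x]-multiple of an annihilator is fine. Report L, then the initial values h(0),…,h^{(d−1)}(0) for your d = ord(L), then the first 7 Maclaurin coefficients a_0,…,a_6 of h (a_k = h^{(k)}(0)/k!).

f: a_k = -3, -9/2, 27/8, -81/16, 1215/128, -5103/256, 45927/1024, …
f∘r: x↦r, Dx↦Dx/r' in L_f ⇒ L₀.
Differentiate: ansatz ord ≤ ord L₀ ⇒ L.
L = 5 + (-2 - 14·x - 36·x^2 - 48·x^3)·Dx  (order 1).
h: a_k = -9/2, -45/4, 405/16, -945/32, -6075/256, 100845/512, -876015/2048, …
ICs: h(0) = -9/2.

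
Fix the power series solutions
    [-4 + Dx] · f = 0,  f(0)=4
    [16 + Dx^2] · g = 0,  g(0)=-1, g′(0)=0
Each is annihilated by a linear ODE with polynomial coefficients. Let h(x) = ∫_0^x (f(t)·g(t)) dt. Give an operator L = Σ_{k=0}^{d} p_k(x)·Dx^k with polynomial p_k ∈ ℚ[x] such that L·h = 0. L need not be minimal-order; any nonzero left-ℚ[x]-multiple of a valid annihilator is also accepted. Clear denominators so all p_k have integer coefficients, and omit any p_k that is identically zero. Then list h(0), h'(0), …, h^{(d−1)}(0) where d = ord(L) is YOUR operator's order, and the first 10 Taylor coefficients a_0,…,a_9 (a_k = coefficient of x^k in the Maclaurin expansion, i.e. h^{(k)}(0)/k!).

f: a_k = 4, 16, 32, 128/3, 128/3, 512/15, 1024/45, 4096/315, 2048/315, 8192/2835, …
g: a_k = -1, 0, 8, 0, -32/3, 0, 256/45, 0, -512/315, 0, …
f·g: L₀ = L_f ⊗_s L_g, ord ≤ 1·2.
∫: right-multiply L₀ by Dx.
L = 32·Dx - 8·Dx^2 + Dx^3  (order 3).
h: a_k = 0, -4, -8, 0, 64/3, 512/15, 1024/45, 0, -4096/315, -32768/2835, …
ICs: h(0) = 0, h′(0) = -4, h′′(0) = -16.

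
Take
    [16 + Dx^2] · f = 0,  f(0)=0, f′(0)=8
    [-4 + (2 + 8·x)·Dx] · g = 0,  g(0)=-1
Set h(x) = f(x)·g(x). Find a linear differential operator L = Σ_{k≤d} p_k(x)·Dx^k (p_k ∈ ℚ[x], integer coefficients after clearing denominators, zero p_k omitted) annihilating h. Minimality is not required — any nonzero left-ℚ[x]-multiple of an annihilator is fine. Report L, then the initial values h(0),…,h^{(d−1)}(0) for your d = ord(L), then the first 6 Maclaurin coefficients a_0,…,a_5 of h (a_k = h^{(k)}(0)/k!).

L = (28 + 128·x + 256·x^2) + (-4 - 16·x)·Dx + (1 + 8·x + 16·x^2)·Dx^2  (order 2).
h: a_k = 0, -8, -16, 112/3, 32/3, 304/15, …
ICs: h(0) = 0, h′(0) = -8.

f: a_k = 0, 8, 0, -64/3, 0, 256/15, …
g: a_k = -1, -2, 2, -4, 10, -28, …
Product ⇒ symmetric product L₀, ord ≤ 2.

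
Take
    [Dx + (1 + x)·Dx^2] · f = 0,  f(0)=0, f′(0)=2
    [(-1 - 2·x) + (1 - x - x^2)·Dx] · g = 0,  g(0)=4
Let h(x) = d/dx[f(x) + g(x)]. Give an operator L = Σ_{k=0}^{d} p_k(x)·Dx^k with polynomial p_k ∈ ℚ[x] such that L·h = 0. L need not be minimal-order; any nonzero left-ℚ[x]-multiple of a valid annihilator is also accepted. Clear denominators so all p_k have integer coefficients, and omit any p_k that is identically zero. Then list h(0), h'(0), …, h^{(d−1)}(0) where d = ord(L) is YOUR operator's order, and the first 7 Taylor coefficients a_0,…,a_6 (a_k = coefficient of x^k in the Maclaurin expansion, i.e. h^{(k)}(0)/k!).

f: a_k = 0, 2, -1, 2/3, -1/2, 2/5, -1/3, …
g: a_k = 4, 4, 8, 12, 20, 32, 52, …
L₀ := lclm(L_f,L_g); ord L₀ ≤ 2+1.
Differentiate: ansatz ord ≤ ord L₀ ⇒ L.
L = (-26 - 70·x - 76·x^2 - 36·x^3 - 12·x^4) + (-16 - 84·x - 160·x^2 - 144·x^3 - 74·x^4 - 20·x^5)·Dx + (5 + 11·x - x^2 - 23·x^3 - 29·x^4 - 17·x^5 - 4·x^6)·Dx^2  (order 2).
h: a_k = 6, 14, 38, 78, 162, 310, 590, …
ICs: h(0) = 6, h′(0) = 14.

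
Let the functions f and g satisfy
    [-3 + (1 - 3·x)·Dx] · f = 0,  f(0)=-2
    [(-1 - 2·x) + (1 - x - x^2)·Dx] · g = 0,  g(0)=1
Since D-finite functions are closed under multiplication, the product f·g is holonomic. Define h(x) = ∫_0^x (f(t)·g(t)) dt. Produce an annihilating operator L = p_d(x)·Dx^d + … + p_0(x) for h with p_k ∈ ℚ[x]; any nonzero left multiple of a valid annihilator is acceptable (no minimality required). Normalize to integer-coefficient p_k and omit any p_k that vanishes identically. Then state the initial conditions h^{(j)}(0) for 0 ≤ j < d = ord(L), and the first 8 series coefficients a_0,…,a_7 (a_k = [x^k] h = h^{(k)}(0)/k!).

L = (-4 + 4·x + 9·x^2)·Dx + (1 - 4·x + 2·x^2 + 3·x^3)·Dx^2  (order 2).
h: a_k = 0, -2, -4, -28/3, -45/2, -56, -428/3, -2594/7, …
ICs: h(0) = 0, h′(0) = -2.

f: a_k = -2, -6, -18, -54, -162, -486, -1458, -4374, …
g: a_k = 1, 1, 2, 3, 5, 8, 13, 21, …
L₀ := L_f ⊗_s L_g (sym. prod.), ord ≤ 1.
h=∫₀ˣh₀: take L = L₀·Dx.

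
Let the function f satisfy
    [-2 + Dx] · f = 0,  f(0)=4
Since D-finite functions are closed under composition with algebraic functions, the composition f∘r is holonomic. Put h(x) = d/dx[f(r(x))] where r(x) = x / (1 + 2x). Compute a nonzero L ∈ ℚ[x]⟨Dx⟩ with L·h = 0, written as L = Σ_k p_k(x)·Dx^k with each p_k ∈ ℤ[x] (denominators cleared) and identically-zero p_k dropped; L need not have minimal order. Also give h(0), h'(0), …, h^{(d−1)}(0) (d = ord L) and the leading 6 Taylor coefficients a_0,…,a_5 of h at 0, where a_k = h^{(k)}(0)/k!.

L = (-2 - 8·x) + (-1 - 4·x - 4·x^2)·Dx  (order 1).
h: a_k = 8, -16, 16, 32/3, -304/3, 4832/15, …
ICs: h(0) = 8.

f: a_k = 4, 8, 8, 16/3, 8/3, 16/15, …
h₀=f(r): pull back L_f along r ⇒ L₀.
h₀' ⇒ L via d/dx closure of L₀.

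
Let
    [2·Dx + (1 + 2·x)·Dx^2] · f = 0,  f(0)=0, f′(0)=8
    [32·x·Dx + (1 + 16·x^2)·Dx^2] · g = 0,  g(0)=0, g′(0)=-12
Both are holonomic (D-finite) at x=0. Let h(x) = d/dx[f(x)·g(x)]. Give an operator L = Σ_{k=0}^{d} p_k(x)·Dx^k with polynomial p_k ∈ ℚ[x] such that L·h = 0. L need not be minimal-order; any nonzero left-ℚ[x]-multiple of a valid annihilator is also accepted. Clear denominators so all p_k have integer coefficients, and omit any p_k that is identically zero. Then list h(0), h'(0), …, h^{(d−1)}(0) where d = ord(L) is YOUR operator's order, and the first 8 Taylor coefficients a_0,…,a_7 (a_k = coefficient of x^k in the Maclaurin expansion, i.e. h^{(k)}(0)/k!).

L = (2304 + 8960·x + 114688·x^2 + 552960·x^3 + 983040·x^4 + 851968·x^5 + 1048576·x^7) + (1032 + 14720·x + 111872·x^2 + 616448·x^3 + 1884160·x^4 + 3047424·x^5 + 2293760·x^6 + 1572864·x^7 + 3670016·x^8)·Dx + (72 + 2512·x + 19968·x^2 + 99072·x^3 + 393216·x^4 + 1019904·x^5 + 1572864·x^6 + 1376256·x^7 + 1572864·x^8 + 2097152·x^9)·Dx^2 + (17 + 132·x + 964·x^2 + 4864·x^3 + 18432·x^4 + 55296·x^5 + 129024·x^6 + 196608·x^7 + 196608·x^8 + 262144·x^9 + 262144·x^10)·Dx^3  (order 3).
h: a_k = 0, -192, 288, 1536, -1600, -136192/5, 154112/5, 2015232/5, …
ICs: h(0) = 0, h′(0) = -192, h′′(0) = 576.

f: a_k = 0, 8, -8, 32/3, -16, 128/5, -128/3, 512/7, …
g: a_k = 0, -12, 0, 64, 0, -3072/5, 0, 49152/7, …
L₀ := L_f ⊗_s L_g (sym. prod.), ord ≤ 4.
h=h₀': d/dx-closure on L₀ ⇒ L.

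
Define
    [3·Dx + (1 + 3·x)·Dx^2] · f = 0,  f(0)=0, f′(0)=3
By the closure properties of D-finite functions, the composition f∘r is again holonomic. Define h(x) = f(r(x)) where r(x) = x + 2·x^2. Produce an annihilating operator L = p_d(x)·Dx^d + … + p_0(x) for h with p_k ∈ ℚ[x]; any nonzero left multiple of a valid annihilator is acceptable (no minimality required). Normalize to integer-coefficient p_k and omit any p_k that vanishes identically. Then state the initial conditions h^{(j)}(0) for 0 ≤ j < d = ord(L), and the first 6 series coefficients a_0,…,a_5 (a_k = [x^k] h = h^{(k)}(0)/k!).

L = (-1 + 12·x + 24·x^2)·Dx + (1 + 7·x + 18·x^2 + 24·x^3)·Dx^2  (order 2).
h: a_k = 0, 3, 3/2, -9, 63/4, -27/5, …
ICs: h(0) = 0, h′(0) = 3.

f: a_k = 0, 3, -9/2, 9, -81/4, 243/5, …
h₀=f(r): pull back L_f along r ⇒ L₀.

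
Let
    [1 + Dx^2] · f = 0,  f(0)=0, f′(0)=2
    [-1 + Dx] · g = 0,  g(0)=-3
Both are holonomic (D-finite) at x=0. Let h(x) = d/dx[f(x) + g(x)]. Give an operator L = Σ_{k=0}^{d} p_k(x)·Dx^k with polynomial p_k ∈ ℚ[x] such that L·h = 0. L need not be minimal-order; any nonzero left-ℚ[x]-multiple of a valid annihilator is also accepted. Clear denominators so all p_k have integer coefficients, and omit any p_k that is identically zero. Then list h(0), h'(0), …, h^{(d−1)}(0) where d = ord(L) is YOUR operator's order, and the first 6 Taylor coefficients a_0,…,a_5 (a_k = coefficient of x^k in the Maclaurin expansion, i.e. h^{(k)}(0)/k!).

f: a_k = 0, 2, 0, -1/3, 0, 1/60, …
g: a_k = -3, -3, -3/2, -1/2, -1/8, -1/40, …
Weyl lclm of L_f,L_g ⇒ L₀ (ord ≤ 3).
h₀' ⇒ L via d/dx closure of L₀.
L = 1 - Dx + Dx^2 - Dx^3  (order 3).
h: a_k = -1, -3, -5/2, -1/2, -1/24, -1/40, …
ICs: h(0) = -1, h′(0) = -3, h′′(0) = -5.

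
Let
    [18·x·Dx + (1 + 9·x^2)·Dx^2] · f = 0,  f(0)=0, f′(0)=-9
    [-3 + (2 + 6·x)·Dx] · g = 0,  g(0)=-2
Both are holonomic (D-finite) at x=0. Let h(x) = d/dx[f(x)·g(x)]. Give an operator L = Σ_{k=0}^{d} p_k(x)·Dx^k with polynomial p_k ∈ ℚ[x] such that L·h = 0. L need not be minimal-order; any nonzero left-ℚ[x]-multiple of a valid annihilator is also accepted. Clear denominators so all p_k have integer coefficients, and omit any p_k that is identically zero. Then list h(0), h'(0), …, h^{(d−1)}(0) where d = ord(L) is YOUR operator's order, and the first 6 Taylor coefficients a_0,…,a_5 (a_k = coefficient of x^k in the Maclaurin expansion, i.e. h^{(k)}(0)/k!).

L = (15 + 360·x + 54·x^2 - 1944·x^3 - 729·x^4) + (28 + 252·x + 648·x^2 - 1512·x^3 - 6804·x^4 - 2916·x^5)·Dx + (4 + 8·x - 36·x^2 - 144·x^3 - 756·x^4 - 1944·x^5 - 972·x^6)·Dx^2  (order 2).
h: a_k = 18, 54, -891/4, -405/2, 94527/64, 894483/320, …
ICs: h(0) = 18, h′(0) = 54.

f: a_k = 0, -9, 0, 27, 0, -729/5, …
g: a_k = -2, -3, 9/4, -27/8, 405/64, -1701/128, …
Product ⇒ symmetric product L₀, ord ≤ 2.
h₀' ⇒ L via d/dx closure of L₀.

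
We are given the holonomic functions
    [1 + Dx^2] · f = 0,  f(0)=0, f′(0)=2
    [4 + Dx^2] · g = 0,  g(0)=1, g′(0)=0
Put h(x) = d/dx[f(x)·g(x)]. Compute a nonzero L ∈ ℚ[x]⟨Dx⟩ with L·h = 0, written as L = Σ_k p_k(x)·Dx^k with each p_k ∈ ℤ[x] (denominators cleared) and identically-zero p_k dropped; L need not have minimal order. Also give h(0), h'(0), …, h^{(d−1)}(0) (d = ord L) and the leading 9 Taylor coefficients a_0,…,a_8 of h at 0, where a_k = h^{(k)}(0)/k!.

L = 9 + 10·Dx^2 + Dx^4  (order 4).
h: a_k = 2, 0, -13, 0, 121/12, 0, -1093/360, 0, 9841/20160, …
ICs: h(0) = 2, h′(0) = 0, h′′(0) = -26, h′′′(0) = 0.

f: a_k = 0, 2, 0, -1/3, 0, 1/60, 0, -1/2520, 0, …
g: a_k = 1, 0, -2, 0, 2/3, 0, -4/45, 0, 2/315, …
h₀=f·g: eliminate ⇒ L₀, order ≤ 2·2.
Differentiate: ansatz ord ≤ ord L₀ ⇒ L.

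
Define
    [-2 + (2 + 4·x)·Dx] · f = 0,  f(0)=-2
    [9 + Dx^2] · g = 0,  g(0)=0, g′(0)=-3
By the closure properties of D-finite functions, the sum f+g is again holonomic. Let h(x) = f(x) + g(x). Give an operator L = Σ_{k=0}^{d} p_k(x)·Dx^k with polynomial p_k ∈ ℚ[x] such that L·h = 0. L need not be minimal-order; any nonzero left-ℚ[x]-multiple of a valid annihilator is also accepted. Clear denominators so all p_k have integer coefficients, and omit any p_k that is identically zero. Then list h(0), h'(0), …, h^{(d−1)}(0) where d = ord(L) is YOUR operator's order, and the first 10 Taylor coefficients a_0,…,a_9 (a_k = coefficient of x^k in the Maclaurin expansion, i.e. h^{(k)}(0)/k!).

L = (-27 - 81·x - 81·x^2) + (18 + 117·x + 243·x^2 + 162·x^3)·Dx + (-3 - 9·x - 9·x^2)·Dx^2 + (2 + 13·x + 27·x^2 + 18·x^3)·Dx^3  (order 3).
h: a_k = -2, -5, 1, 7/2, 5/4, -151/40, 21/8, -2067/560, 429/64, -50293/4480, …
ICs: h(0) = -2, h′(0) = -5, h′′(0) = 2.

f: a_k = -2, -2, 1, -1, 5/4, -7/4, 21/8, -33/8, 429/64, -715/64, …
g: a_k = 0, -3, 0, 9/2, 0, -81/40, 0, 243/560, 0, -243/4480, …
f+g: L₀ = lclm(L_f,L_g), ord ≤ 1+2.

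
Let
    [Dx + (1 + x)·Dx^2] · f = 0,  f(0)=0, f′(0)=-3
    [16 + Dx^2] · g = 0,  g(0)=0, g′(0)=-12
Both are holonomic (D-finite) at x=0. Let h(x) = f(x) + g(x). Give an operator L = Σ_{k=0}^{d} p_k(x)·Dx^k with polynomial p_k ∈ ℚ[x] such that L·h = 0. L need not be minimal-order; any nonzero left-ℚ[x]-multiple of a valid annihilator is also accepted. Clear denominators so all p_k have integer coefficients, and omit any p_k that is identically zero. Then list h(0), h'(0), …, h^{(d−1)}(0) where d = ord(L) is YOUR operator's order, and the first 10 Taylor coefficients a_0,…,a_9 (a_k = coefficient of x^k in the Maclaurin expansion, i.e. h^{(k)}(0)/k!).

L = (176 + 256·x + 128·x^2)·Dx + (144 + 400·x + 384·x^2 + 128·x^3)·Dx^2 + (11 + 16·x + 8·x^2)·Dx^3 + (9 + 25·x + 24·x^2 + 8·x^3)·Dx^4  (order 4).
h: a_k = 0, -15, 3/2, 31, 3/4, -131/5, 1/2, 979/105, 3/8, -2363/945, …
ICs: h(0) = 0, h′(0) = -15, h′′(0) = 3, h′′′(0) = 186.

f: a_k = 0, -3, 3/2, -1, 3/4, -3/5, 1/2, -3/7, 3/8, -1/3, …
g: a_k = 0, -12, 0, 32, 0, -128/5, 0, 1024/105, 0, -2048/945, …
Sum ⇒ L₀ = lclm(L_f,L_g) in ℚ(x)⟨Dx⟩.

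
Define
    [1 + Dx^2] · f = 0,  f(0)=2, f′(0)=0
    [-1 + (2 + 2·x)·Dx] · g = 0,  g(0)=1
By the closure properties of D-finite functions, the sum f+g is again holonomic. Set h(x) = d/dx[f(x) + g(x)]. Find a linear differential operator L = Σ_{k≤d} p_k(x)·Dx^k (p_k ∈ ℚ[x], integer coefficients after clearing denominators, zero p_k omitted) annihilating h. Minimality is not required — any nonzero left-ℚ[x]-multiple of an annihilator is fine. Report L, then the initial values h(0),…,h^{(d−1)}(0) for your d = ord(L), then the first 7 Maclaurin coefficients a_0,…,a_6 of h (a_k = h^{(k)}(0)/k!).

f: a_k = 2, 0, -1, 0, 1/12, 0, -1/360, …
g: a_k = 1, 1/2, -1/8, 1/16, -5/128, 7/256, -21/1024, …
f+g: L₀ = lclm(L_f,L_g), ord ≤ 2+1.
Derive L from L₀ (diff closure).
L = (-19 - 8·x - 4·x^2) + (-14 - 30·x - 24·x^2 - 8·x^3)·Dx + (-19 - 8·x - 4·x^2)·Dx^2 + (-14 - 30·x - 24·x^2 - 8·x^3)·Dx^3  (order 3).
h: a_k = 1/2, -9/4, 3/16, 17/96, 35/256, -1073/7680, 231/2048, …
ICs: h(0) = 1/2, h′(0) = -9/4, h′′(0) = 3/8.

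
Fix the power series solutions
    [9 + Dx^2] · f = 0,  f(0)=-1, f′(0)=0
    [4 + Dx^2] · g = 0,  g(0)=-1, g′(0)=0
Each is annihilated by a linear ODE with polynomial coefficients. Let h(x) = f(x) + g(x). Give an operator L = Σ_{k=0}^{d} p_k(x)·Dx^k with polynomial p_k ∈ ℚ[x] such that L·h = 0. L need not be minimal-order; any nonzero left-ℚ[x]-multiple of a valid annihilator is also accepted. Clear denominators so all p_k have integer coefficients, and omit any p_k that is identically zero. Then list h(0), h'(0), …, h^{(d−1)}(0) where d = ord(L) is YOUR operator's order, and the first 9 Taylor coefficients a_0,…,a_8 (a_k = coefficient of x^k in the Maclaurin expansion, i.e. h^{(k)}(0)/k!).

L = 36 + 13·Dx^2 + Dx^4  (order 4).
h: a_k = -2, 0, 13/2, 0, -97/24, 0, 793/720, 0, -6817/40320, …
ICs: h(0) = -2, h′(0) = 0, h′′(0) = 13, h′′′(0) = 0.

f: a_k = -1, 0, 9/2, 0, -27/8, 0, 81/80, 0, -729/4480, …
g: a_k = -1, 0, 2, 0, -2/3, 0, 4/45, 0, -2/315, …
L₀ := lclm(L_f,L_g); ord L₀ ≤ 2+2.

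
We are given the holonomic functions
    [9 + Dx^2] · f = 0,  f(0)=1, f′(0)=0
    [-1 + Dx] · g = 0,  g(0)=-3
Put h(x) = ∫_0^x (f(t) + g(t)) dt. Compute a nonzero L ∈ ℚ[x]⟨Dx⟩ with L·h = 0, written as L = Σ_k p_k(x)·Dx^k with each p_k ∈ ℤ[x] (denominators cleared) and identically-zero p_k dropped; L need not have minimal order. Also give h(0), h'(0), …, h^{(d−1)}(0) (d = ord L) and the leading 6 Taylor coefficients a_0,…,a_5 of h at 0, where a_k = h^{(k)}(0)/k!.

L = -9·Dx + 9·Dx^2 - Dx^3 + Dx^4  (order 4).
h: a_k = 0, -2, -3/2, -2, -1/8, 13/20, …
ICs: h(0) = 0, h′(0) = -2, h′′(0) = -3, h′′′(0) = -12.

f: a_k = 1, 0, -9/2, 0, 27/8, 0, …
g: a_k = -3, -3, -3/2, -1/2, -1/8, -1/40, …
Weyl lclm of L_f,L_g ⇒ L₀ (ord ≤ 3).
h=∫h₀ ⇒ L = L₀·Dx.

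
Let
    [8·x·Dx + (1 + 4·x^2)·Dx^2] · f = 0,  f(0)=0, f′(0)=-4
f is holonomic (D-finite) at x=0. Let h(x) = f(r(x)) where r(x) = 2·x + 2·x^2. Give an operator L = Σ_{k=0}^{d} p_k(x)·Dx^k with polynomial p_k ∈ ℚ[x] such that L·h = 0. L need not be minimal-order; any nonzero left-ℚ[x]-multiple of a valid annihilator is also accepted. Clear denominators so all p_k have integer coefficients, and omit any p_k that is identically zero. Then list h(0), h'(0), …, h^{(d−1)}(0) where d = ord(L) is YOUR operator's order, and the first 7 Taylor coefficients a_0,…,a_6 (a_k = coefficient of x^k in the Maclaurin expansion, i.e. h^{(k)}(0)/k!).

L = (-2 + 32·x + 128·x^2 + 192·x^3 + 96·x^4)·Dx + (1 + 2·x + 16·x^2 + 64·x^3 + 80·x^4 + 32·x^5)·Dx^2  (order 2).
h: a_k = 0, -8, -8, 128/3, 128, -1408/5, -6016/3, …
ICs: h(0) = 0, h′(0) = -8.

f: a_k = 0, -4, 0, 16/3, 0, -64/5, 0, …
Change of var in L_f (x↦r) gives L₀.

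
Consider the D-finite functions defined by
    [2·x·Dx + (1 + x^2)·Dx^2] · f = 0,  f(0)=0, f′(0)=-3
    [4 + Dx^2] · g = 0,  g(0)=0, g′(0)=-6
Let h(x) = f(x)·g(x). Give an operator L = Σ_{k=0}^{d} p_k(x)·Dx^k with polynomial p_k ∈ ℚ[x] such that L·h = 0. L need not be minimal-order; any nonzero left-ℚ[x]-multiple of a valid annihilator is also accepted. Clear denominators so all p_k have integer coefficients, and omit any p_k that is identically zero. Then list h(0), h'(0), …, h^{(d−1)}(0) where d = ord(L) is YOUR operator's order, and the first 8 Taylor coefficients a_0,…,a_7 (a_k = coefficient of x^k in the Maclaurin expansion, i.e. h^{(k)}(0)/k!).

L = (160 + 464·x^2 + 464·x^4 + 256·x^6 + 64·x^8) + (96·x + 224·x^3 + 192·x^5 + 64·x^7)·Dx + (60 + 188·x^2 + 216·x^4 + 128·x^6 + 32·x^8)·Dx^2 + (24·x + 56·x^3 + 48·x^5 + 16·x^7)·Dx^3 + (5 + 18·x^2 + 25·x^4 + 16·x^6 + 4·x^8)·Dx^4  (order 4).
h: a_k = 0, 0, 18, 0, -18, 0, 10, 0, …
ICs: h(0) = 0, h′(0) = 0, h′′(0) = 36, h′′′(0) = 0.

f: a_k = 0, -3, 0, 1, 0, -3/5, 0, 3/7, …
g: a_k = 0, -6, 0, 4, 0, -4/5, 0, 8/105, …
h₀=f·g: eliminate ⇒ L₀, order ≤ 2·2.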